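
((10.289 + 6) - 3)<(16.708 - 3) True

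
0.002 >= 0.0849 False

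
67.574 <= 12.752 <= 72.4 False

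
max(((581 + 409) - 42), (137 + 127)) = 948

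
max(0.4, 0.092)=0.4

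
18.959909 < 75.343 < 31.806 False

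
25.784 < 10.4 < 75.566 False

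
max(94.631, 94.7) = 94.7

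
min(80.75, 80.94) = 80.75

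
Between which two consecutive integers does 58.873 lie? 58 and 59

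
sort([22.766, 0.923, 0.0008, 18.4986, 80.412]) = [0.0008, 0.923, 18.4986, 22.766, 80.412]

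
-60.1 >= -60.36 True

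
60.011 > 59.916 True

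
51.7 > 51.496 True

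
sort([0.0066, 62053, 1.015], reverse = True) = [62053, 1.015, 0.0066]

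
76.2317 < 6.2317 False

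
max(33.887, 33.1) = 33.887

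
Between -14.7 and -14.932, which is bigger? -14.7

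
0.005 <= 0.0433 True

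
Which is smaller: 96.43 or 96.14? 96.14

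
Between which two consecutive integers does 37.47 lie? 37 and 38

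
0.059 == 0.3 False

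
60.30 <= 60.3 True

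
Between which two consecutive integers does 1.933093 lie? 1 and 2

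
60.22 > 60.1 True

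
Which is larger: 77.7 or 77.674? 77.7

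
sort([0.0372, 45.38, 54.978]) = [0.0372, 45.38, 54.978]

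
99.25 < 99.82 True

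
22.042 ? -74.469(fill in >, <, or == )>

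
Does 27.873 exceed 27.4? Yes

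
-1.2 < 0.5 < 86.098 True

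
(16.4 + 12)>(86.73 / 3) False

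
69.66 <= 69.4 False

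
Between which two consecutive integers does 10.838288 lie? 10 and 11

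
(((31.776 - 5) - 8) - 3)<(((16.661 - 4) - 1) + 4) False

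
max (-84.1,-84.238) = -84.1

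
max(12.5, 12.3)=12.5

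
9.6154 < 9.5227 False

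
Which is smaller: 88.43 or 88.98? 88.43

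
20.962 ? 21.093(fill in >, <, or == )<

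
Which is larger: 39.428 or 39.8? 39.8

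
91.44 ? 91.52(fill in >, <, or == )<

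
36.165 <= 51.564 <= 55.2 True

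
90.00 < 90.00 False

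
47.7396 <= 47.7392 False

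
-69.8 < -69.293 True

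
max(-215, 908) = 908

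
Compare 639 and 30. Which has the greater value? 639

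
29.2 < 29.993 True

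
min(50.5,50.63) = 50.5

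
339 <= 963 True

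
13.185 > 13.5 False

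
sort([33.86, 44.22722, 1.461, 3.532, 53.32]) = [1.461, 3.532, 33.86, 44.22722, 53.32]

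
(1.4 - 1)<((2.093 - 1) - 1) False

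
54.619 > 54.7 False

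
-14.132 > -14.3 True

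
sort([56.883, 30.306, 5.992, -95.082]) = [-95.082, 5.992, 30.306, 56.883]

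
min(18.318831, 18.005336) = 18.005336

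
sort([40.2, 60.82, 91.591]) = [40.2, 60.82, 91.591]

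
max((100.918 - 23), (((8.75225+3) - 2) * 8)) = 78.018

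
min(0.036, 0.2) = 0.036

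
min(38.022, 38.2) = 38.022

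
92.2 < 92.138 False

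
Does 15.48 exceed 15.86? No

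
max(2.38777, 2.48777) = 2.48777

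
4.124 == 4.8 False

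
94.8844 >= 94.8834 True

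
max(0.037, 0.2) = 0.2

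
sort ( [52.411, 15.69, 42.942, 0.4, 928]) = [0.4, 15.69, 42.942, 52.411, 928]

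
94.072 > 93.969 True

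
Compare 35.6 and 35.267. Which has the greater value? 35.6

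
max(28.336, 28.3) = 28.336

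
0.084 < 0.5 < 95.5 True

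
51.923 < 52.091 True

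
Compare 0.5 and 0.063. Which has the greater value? 0.5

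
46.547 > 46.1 True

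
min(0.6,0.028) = 0.028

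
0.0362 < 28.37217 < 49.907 True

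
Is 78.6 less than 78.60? No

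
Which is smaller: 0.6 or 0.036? 0.036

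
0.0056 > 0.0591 False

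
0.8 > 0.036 True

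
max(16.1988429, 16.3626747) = 16.3626747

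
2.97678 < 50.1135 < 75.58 True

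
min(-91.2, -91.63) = -91.63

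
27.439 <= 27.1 False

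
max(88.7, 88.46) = 88.7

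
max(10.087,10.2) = 10.2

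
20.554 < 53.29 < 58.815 True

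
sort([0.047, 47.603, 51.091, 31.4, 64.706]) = [0.047, 31.4, 47.603, 51.091, 64.706]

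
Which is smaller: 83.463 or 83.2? 83.2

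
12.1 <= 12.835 True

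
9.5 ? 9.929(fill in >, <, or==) <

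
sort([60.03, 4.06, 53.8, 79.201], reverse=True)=[79.201, 60.03, 53.8, 4.06]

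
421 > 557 False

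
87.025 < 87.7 True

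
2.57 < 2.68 True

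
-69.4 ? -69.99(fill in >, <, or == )>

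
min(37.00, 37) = 37.00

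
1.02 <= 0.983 False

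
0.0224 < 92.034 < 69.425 False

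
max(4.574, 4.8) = 4.8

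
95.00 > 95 False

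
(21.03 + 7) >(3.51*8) False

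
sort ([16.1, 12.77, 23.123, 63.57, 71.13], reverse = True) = [71.13, 63.57, 23.123, 16.1, 12.77]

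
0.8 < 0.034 False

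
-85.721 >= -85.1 False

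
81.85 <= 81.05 False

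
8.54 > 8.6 False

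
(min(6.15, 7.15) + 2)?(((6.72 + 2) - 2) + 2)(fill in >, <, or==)<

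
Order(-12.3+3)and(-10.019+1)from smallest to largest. (-12.3+3), (-10.019+1)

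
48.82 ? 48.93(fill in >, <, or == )<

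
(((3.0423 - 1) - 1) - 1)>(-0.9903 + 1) True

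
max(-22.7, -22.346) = -22.346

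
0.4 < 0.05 False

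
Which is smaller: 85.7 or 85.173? 85.173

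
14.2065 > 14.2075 False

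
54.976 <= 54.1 False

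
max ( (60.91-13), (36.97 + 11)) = 47.97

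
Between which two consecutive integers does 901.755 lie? 901 and 902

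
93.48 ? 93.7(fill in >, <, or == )<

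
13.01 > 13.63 False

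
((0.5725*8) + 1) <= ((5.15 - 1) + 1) False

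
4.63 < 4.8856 True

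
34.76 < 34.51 False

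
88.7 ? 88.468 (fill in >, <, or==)>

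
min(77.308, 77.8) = 77.308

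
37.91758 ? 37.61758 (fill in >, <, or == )>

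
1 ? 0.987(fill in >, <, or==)>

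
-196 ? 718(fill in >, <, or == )<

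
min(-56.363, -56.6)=-56.6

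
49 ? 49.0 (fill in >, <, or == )==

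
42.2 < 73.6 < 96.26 True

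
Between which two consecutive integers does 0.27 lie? 0 and 1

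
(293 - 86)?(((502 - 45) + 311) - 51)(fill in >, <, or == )<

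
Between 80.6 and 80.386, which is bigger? 80.6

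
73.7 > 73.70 False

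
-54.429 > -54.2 False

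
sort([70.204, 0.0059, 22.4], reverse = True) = [70.204, 22.4, 0.0059]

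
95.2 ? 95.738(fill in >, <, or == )<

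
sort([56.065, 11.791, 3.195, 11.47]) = [3.195, 11.47, 11.791, 56.065]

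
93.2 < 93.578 True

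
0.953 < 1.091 True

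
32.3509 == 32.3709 False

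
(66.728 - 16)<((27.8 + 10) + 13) True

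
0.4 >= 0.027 True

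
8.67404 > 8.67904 False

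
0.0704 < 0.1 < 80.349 True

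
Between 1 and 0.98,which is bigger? 1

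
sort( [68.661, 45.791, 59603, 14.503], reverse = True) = [59603, 68.661, 45.791, 14.503]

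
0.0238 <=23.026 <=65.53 True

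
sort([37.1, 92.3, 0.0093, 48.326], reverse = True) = [92.3, 48.326, 37.1, 0.0093]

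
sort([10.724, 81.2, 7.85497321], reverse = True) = [81.2, 10.724, 7.85497321]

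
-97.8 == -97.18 False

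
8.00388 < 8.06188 True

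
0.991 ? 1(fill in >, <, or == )<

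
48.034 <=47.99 False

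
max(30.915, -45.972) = 30.915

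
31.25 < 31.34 True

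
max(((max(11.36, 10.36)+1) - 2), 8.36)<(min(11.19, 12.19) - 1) False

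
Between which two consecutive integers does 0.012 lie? 0 and 1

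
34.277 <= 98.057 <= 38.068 False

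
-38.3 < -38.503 False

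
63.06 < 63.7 True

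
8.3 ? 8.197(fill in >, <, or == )>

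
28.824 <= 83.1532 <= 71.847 False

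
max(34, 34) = 34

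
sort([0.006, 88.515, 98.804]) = [0.006, 88.515, 98.804]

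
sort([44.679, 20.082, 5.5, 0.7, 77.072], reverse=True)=[77.072, 44.679, 20.082, 5.5, 0.7]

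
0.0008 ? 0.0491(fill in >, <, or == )<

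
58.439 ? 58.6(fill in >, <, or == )<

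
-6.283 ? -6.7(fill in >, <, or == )>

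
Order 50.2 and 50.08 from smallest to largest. 50.08, 50.2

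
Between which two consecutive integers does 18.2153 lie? 18 and 19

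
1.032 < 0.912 False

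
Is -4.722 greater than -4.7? No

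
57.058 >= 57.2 False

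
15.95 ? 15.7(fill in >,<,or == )>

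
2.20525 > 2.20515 True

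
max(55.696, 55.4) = 55.696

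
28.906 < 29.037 True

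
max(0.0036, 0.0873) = 0.0873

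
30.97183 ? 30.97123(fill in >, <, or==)>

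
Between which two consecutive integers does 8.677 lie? 8 and 9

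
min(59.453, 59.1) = 59.1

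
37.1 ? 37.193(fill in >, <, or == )<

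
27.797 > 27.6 True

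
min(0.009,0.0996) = 0.009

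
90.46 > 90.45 True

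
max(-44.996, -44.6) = -44.6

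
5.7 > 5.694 True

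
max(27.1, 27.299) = 27.299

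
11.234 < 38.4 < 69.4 True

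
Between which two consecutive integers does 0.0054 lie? 0 and 1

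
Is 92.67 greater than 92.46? Yes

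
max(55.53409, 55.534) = 55.53409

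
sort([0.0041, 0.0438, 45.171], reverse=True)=[45.171, 0.0438, 0.0041]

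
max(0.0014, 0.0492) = 0.0492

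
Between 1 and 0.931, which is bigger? 1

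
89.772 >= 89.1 True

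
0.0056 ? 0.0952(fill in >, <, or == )<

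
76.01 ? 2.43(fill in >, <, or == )>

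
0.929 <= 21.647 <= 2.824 False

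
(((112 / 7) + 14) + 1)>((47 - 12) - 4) False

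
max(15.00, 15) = 15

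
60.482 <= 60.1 False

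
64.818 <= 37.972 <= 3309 False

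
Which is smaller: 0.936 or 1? 0.936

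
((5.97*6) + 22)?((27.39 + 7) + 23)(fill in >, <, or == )>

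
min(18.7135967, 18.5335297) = 18.5335297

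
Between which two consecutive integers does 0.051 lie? 0 and 1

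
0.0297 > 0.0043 True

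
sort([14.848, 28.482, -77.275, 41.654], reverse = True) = [41.654, 28.482, 14.848, -77.275]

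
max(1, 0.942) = 1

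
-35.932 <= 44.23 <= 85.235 True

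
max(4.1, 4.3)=4.3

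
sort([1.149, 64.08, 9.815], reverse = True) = [64.08, 9.815, 1.149]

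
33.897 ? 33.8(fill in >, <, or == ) >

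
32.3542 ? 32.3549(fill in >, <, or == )<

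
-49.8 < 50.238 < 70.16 True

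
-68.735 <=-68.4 True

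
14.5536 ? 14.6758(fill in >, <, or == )<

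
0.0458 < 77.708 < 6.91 False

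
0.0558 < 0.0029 False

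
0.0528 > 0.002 True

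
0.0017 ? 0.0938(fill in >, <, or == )<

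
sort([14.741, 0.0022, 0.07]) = [0.0022, 0.07, 14.741]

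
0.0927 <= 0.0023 False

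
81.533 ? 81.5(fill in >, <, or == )>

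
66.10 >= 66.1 True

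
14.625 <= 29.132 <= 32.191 True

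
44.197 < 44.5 True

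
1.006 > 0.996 True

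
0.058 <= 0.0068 False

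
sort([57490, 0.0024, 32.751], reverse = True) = [57490, 32.751, 0.0024]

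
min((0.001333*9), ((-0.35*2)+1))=0.011997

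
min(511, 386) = 386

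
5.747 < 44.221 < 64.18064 True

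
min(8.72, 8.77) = 8.72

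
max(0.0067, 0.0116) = 0.0116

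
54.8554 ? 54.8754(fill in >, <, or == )<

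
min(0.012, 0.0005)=0.0005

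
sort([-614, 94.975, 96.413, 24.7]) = [-614, 24.7, 94.975, 96.413]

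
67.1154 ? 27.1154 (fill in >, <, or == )>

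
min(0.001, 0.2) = 0.001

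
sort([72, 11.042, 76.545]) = [11.042, 72, 76.545]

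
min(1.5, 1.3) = 1.3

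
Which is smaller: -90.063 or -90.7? -90.7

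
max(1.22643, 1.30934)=1.30934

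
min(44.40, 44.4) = 44.40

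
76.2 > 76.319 False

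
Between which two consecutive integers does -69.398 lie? -70 and -69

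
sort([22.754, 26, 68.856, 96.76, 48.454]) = [22.754, 26, 48.454, 68.856, 96.76]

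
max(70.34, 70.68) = 70.68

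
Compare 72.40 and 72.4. They are equal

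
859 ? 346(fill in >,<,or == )>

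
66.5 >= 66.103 True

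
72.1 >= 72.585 False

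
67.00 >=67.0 True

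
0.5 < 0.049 False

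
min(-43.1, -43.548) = -43.548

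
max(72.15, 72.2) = 72.2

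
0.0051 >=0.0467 False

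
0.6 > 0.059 True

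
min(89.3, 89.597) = 89.3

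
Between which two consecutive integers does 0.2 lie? 0 and 1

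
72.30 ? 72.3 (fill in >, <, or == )==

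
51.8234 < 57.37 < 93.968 True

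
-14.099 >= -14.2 True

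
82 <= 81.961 False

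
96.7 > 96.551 True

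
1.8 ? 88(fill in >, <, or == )<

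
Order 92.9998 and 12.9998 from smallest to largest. 12.9998, 92.9998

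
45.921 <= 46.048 True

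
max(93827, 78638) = 93827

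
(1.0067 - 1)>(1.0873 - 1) False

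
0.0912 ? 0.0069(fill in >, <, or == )>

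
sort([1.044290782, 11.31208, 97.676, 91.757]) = [1.044290782, 11.31208, 91.757, 97.676]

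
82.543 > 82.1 True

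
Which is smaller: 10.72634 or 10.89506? 10.72634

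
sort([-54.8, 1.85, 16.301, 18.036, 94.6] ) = [-54.8, 1.85, 16.301, 18.036, 94.6]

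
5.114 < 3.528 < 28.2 False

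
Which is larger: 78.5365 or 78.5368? 78.5368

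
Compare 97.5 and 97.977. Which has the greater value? 97.977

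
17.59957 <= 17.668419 True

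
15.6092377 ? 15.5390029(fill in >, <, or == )>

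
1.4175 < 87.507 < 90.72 True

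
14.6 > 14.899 False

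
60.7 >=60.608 True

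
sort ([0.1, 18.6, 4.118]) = [0.1, 4.118, 18.6]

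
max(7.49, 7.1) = 7.49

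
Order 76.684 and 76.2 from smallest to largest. 76.2, 76.684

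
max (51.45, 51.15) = 51.45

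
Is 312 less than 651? Yes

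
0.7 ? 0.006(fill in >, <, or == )>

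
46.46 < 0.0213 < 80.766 False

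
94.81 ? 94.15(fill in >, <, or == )>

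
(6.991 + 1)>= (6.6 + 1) True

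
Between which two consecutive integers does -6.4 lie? -7 and -6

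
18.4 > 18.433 False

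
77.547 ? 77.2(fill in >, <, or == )>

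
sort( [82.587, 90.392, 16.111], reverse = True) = [90.392, 82.587, 16.111]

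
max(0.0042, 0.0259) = 0.0259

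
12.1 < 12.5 True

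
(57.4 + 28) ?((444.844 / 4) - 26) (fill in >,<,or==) >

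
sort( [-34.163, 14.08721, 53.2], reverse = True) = [53.2, 14.08721, -34.163]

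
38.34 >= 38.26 True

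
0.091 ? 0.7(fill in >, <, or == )<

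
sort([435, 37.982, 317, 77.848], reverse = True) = [435, 317, 77.848, 37.982]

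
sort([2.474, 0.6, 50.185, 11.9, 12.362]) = [0.6, 2.474, 11.9, 12.362, 50.185]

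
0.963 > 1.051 False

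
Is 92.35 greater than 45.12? Yes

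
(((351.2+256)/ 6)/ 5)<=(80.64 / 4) False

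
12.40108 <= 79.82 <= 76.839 False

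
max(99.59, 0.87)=99.59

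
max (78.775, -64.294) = 78.775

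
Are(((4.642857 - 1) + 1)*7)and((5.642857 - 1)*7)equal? Yes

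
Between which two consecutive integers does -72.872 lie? -73 and -72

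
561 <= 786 True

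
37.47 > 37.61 False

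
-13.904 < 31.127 True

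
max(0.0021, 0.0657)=0.0657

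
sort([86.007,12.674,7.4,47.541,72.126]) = [7.4,12.674,47.541,72.126,86.007]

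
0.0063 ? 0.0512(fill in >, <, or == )<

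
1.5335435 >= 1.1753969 True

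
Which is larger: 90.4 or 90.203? 90.4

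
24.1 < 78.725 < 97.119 True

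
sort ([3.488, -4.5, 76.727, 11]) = [-4.5, 3.488, 11, 76.727]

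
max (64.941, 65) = 65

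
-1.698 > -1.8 True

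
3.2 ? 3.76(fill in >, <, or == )<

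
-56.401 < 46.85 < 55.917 True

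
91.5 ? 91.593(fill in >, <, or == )<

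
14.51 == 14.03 False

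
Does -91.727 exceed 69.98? No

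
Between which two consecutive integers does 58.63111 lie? 58 and 59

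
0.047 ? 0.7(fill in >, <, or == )<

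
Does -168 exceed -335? Yes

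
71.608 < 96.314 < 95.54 False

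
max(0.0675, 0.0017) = 0.0675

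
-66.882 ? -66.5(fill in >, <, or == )<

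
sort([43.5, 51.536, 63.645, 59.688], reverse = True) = [63.645, 59.688, 51.536, 43.5]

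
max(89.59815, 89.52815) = 89.59815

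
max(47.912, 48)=48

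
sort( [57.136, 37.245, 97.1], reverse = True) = [97.1, 57.136, 37.245]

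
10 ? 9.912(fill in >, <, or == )>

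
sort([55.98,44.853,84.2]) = [44.853,55.98,84.2]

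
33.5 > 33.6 False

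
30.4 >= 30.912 False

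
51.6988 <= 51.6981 False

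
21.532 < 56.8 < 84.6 True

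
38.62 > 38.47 True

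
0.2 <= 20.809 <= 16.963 False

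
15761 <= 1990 False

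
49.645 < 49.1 False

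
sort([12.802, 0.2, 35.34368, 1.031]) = [0.2, 1.031, 12.802, 35.34368]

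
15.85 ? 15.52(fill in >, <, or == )>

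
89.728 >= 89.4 True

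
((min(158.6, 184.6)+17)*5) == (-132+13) False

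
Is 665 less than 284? No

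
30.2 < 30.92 True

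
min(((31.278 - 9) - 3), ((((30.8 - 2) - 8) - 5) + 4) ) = 19.278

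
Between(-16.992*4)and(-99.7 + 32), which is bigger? (-99.7 + 32)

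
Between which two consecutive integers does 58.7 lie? 58 and 59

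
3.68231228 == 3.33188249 False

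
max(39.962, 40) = 40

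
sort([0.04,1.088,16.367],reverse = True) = [16.367,1.088,0.04]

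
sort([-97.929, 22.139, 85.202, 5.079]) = [-97.929, 5.079, 22.139, 85.202]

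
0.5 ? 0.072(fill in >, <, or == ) >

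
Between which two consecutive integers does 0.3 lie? 0 and 1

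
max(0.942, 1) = 1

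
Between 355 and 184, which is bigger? 355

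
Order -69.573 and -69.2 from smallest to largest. -69.573, -69.2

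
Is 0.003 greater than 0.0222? No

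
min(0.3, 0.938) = 0.3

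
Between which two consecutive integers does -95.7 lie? -96 and -95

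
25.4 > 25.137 True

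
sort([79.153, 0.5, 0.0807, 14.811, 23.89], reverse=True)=[79.153, 23.89, 14.811, 0.5, 0.0807]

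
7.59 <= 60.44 True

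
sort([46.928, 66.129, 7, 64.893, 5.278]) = [5.278, 7, 46.928, 64.893, 66.129]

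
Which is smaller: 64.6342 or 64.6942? 64.6342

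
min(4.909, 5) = 4.909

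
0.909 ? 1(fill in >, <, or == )<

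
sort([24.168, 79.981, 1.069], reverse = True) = [79.981, 24.168, 1.069]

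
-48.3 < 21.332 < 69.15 True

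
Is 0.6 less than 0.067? No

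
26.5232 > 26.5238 False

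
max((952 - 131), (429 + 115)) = 821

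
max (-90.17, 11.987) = 11.987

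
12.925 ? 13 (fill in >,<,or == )<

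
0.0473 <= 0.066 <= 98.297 True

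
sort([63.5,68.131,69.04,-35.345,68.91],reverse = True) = [69.04,68.91,68.131,63.5,-35.345]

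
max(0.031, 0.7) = 0.7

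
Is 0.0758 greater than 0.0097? Yes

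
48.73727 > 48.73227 True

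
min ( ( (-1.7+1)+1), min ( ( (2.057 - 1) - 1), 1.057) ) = 0.057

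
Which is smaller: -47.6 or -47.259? -47.6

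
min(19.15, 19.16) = 19.15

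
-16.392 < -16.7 False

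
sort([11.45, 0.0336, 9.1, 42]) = [0.0336, 9.1, 11.45, 42]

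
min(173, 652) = 173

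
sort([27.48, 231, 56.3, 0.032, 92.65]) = [0.032, 27.48, 56.3, 92.65, 231]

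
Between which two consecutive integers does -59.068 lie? -60 and -59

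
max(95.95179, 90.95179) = 95.95179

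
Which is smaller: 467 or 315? 315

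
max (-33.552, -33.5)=-33.5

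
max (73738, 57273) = 73738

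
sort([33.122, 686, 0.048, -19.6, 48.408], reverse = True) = [686, 48.408, 33.122, 0.048, -19.6]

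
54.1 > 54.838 False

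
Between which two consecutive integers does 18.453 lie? 18 and 19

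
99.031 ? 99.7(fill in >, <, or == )<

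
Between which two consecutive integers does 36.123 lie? 36 and 37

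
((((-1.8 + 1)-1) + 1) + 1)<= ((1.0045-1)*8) False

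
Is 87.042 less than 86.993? No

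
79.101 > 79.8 False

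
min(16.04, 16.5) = 16.04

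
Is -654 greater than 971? No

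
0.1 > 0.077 True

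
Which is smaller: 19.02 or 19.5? 19.02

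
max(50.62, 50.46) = 50.62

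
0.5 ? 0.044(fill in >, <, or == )>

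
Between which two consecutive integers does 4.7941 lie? 4 and 5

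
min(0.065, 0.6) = 0.065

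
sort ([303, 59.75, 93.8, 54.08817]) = [54.08817, 59.75, 93.8, 303]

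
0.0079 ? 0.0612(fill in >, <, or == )<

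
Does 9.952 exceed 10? No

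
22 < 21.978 False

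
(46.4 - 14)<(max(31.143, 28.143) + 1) False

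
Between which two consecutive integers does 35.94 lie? 35 and 36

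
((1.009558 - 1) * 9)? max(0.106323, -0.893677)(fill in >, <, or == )<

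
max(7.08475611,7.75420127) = 7.75420127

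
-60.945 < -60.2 True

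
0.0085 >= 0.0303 False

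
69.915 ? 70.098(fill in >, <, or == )<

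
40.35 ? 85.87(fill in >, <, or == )<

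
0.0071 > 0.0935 False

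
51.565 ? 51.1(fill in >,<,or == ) >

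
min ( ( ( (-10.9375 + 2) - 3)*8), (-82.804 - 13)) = -95.804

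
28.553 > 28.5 True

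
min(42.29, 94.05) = 42.29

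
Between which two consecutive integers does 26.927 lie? 26 and 27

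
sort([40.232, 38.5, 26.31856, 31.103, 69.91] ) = [26.31856, 31.103, 38.5, 40.232, 69.91]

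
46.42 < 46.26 False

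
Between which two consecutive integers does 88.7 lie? 88 and 89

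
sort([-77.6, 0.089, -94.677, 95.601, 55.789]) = [-94.677, -77.6, 0.089, 55.789, 95.601]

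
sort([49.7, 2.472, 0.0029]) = [0.0029, 2.472, 49.7]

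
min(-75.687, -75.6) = -75.687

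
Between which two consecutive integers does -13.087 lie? -14 and -13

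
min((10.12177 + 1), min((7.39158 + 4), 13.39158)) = 11.12177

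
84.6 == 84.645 False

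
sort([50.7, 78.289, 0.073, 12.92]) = [0.073, 12.92, 50.7, 78.289]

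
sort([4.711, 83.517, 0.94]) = [0.94, 4.711, 83.517]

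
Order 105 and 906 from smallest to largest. 105, 906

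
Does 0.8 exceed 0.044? Yes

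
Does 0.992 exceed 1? No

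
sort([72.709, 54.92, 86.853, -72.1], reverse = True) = [86.853, 72.709, 54.92, -72.1]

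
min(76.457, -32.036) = -32.036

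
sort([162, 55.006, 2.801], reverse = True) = [162, 55.006, 2.801]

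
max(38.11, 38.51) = 38.51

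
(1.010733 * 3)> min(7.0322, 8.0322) False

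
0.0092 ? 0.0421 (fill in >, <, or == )<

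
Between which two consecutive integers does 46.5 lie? 46 and 47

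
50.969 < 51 True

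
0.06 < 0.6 True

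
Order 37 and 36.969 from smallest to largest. 36.969, 37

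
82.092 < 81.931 False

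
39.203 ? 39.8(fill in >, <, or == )<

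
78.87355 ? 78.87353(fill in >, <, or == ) >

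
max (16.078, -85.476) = 16.078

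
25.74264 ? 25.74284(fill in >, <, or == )<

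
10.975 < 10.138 False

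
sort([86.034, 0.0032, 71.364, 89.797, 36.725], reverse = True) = [89.797, 86.034, 71.364, 36.725, 0.0032]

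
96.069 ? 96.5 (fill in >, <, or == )<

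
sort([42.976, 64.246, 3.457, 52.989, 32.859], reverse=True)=[64.246, 52.989, 42.976, 32.859, 3.457]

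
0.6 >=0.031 True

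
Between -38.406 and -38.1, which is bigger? -38.1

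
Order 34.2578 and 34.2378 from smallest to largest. 34.2378, 34.2578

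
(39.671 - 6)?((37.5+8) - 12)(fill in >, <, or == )>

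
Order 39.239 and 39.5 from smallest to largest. 39.239, 39.5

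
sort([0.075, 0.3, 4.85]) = [0.075, 0.3, 4.85]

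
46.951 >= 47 False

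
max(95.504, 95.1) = 95.504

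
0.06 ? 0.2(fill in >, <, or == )<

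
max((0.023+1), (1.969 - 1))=1.023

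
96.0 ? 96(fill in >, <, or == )==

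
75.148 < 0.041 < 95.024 False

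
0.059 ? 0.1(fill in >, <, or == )<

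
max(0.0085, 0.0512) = 0.0512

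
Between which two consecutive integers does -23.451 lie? -24 and -23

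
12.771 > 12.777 False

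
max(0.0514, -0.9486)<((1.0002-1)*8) False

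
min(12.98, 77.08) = 12.98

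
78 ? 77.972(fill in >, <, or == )>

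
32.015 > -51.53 True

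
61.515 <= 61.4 False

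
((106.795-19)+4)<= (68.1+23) False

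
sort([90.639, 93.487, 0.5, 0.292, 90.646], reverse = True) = [93.487, 90.646, 90.639, 0.5, 0.292]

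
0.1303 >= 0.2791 False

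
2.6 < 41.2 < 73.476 True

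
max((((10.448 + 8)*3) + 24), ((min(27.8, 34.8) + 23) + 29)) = 79.8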